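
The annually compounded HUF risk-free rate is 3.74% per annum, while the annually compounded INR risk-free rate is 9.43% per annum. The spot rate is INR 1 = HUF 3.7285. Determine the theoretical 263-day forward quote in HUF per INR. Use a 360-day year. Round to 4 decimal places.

3.5859

T = 263/360 years.
HUF accumulates by (1 + 0.0374)^(263/360) = 1.0271872.
INR growth factor: (1 + 0.0943)^(263/360) = 1.0680493.
Forward (HUF per INR) = 3.7285 × 1.0271872 / 1.0680493 = 3.585853.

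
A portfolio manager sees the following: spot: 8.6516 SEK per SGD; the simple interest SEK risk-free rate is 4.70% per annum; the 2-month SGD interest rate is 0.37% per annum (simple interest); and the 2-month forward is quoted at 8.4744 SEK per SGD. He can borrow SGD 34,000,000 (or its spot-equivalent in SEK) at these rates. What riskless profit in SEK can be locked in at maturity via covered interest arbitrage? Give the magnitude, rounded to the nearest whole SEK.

SEK 8,151,330

T = 2/12 years.
Keep in SGD, deliver into the forward: 34,000,000·1.00061666667·8.4744 = SEK 288,307,279.92.
Swap to SEK now, deposit: 34,000,000·8.6516·1.00783333333 = SEK 296,458,609.47.
The quoted forward undervalues SGD, so borrow SGD, convert to SEK at spot, deposit the SEK at 4.70%, and buy SGD forward at 8.4744 to cover the loan.
The gap between the two covered legs is SEK 8,151,330.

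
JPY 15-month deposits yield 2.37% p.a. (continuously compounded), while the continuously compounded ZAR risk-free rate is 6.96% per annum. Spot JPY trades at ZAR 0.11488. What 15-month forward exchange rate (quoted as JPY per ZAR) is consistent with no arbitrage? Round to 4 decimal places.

T = 15/12 years.
Growth of 1 ZAR over T: e^(0.0696×15/12) = 1.0908967.
JPY growth factor: e^(0.0237×15/12) = 1.0300682.
Forward (ZAR per JPY) = 0.11488 × 1.0908967 / 1.0300682 = 0.1216640.
Invert for JPY per ZAR: 1 / 0.1216640 = 8.2194.

8.2194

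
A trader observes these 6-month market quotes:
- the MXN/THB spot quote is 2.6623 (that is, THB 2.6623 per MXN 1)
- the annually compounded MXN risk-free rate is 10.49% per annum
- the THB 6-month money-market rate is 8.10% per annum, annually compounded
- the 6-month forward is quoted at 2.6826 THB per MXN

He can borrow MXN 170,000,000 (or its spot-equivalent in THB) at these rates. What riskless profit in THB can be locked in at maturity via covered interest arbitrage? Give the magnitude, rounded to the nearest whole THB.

T = 6/12 years.
Route A — deposit MXN, sell forward: 170,000,000 × 1.05114223586 × 2.6826 = THB 479,365,007.53.
Route B — convert at spot, deposit THB: 170,000,000 × 2.6623 × 1.03971149845 = THB 470,564,066.79.
The quoted forward overvalues MXN, so borrow THB, buy MXN at spot, deposit the MXN at 10.49%, and sell the proceeds forward at 2.6826.
Arbitrage profit = |479,365,007.53 − 470,564,066.79| = THB 8,800,941.

THB 8,800,941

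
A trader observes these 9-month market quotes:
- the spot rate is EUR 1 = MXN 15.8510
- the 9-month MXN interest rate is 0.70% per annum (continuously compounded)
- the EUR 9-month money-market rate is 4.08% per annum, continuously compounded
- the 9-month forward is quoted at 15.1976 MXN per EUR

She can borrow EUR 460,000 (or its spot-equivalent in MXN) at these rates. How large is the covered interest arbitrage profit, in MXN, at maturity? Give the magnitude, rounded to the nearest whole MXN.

T = 9/12 years.
Keep in EUR, deliver into the forward: 460,000·1.031072992·15.1976 = MXN 7,208,124.06.
Swap to MXN now, deposit: 460,000·15.8510·1.005263805 = MXN 7,329,840.82.
The quoted forward undervalues EUR, so borrow EUR, convert to MXN at spot, deposit the MXN at 0.70%, and buy EUR forward at 15.1976 to cover the loan.
Arbitrage profit = |7,208,124.06 − 7,329,840.82| = MXN 121,717.

MXN 121,717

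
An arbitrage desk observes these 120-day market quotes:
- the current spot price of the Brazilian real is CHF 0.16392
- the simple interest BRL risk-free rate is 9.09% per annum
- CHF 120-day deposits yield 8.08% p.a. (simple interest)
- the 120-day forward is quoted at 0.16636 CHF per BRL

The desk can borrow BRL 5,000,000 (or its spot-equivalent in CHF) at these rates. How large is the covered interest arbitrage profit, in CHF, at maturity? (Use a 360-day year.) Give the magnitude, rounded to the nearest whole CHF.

CHF 15,329

T = 120/360 years.
Invest the BRL and cover forward: 5,000,000 × 1.030300 × 0.16636 = CHF 857,003.54.
Convert at spot and invest in CHF: 5,000,000 × 0.16392 × 1.02693333 = CHF 841,674.56.
The quoted forward overvalues BRL, so borrow CHF, buy BRL at spot, deposit the BRL at 9.09%, and sell the proceeds forward at 0.16636.
The gap between the two covered legs is CHF 15,329.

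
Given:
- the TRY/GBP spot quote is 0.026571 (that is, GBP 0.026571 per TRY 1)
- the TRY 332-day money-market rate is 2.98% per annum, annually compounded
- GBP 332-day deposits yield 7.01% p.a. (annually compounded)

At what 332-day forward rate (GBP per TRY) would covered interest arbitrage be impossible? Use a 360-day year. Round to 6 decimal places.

T = 332/360 years.
GBP growth factor: (1 + 0.0701)^(332/360) = 1.0644758.
Growth of 1 TRY over T: (1 + 0.0298)^(332/360) = 1.0274507.
So F = 0.026571 × 1.0644758 / 1.0274507 = 0.02752851 (GBP/TRY).

0.027529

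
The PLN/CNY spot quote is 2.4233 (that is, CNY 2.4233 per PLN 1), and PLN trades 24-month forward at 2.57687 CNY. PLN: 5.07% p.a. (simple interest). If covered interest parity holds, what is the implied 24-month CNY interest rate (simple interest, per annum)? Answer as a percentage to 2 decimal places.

8.56%

T = 2 years.
CIP gives F = S · g_CNY/g_PLN, so g_CNY/g_PLN = 2.57687/2.4233 = 1.0633723.
PLN growth factor: 1 + 0.0507×2 = 1.101400.
Hence g_CNY = 1.1711983.
r = (1.1711983 − 1)/2 = 0.085599 → 8.56%.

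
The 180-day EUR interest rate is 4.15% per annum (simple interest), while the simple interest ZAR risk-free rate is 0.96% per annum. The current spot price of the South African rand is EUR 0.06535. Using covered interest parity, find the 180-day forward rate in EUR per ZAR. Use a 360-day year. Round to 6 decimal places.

T = 180/360 years.
EUR accumulates by 1 + 0.0415×180/360 = 1.020750.
ZAR growth factor: 1 + 0.0096×180/360 = 1.004800.
CIP: F = S · (grow EUR)/(grow ZAR) = 0.06535 × 1.020750/1.004800 = 0.06638735 EUR per ZAR.

0.066387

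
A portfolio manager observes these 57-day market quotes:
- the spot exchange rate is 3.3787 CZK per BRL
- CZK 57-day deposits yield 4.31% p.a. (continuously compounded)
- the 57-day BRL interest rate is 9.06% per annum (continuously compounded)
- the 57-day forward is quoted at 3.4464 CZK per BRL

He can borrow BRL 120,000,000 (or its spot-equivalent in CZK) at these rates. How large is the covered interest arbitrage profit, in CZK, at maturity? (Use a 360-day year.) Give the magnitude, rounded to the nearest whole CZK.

T = 57/360 years.
Keep in BRL, deliver into the forward: 120,000,000·1.01444838327·3.4464 = CZK 419,543,388.97.
Swap to CZK now, deposit: 120,000,000·3.3787·1.00684750435 = CZK 408,220,279.55.
The quoted forward overvalues BRL, so borrow CZK, buy BRL at spot, deposit the BRL at 9.06%, and sell the proceeds forward at 3.4464.
The gap between the two covered legs is CZK 11,323,109.

CZK 11,323,109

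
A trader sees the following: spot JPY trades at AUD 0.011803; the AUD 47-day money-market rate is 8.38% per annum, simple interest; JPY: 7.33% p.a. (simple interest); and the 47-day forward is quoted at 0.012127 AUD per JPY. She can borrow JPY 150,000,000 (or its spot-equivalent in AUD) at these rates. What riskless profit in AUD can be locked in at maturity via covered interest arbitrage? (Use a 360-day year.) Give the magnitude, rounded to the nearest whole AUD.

T = 47/360 years.
Invest the JPY and cover forward: 150,000,000 × 1.009569722 × 0.012127 = AUD 1,836,457.80.
Convert at spot and invest in AUD: 150,000,000 × 0.011803 × 1.010940556 = AUD 1,789,819.71.
The quoted forward overvalues JPY, so borrow AUD, buy JPY at spot, deposit the JPY at 7.33%, and sell the proceeds forward at 0.012127.
The gap between the two covered legs is AUD 46,638.

AUD 46,638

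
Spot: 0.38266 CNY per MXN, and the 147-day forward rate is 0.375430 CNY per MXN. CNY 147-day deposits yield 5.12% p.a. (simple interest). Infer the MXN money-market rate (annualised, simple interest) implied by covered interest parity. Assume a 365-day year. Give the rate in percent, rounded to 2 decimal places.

10.00%

T = 147/365 years.
F/S = 0.37543/0.38266 = 0.9811059 = (growth of CNY) / (growth of MXN).
CNY growth factor: 1 + 0.0512×147/365 = 1.0206203.
Hence g_MXN = 1.0402754.
r = (1.0402754 − 1)/(147/365) = 0.100004 → 10.00%.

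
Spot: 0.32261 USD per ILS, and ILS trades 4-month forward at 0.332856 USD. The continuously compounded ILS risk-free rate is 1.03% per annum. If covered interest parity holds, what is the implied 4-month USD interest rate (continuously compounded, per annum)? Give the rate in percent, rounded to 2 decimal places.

10.41%

T = 4/12 years.
F/S = 0.332856/0.32261 = 1.0317597 = (growth of USD) / (growth of ILS).
The ILS side grows by e^(0.0103×4/12) = 1.0034392.
Hence g_USD = 1.0353081.
Take logs: ln 1.0353081 / (4/12) = 0.104097, so 10.41%.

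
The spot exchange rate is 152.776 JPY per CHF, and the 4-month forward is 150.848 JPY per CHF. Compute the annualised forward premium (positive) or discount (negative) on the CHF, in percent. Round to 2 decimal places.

-3.79%

T = 4/12 years.
(F − S)/S = (150.848 − 152.776)/152.776 = -0.0126198.
Annualise by dividing by T: -0.0126198 / (4/12) = -0.037859 → -3.79%.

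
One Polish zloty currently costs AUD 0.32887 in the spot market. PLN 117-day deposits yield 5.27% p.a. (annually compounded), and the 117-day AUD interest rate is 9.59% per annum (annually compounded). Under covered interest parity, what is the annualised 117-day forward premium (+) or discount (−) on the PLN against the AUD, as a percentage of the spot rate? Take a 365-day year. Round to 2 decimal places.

+4.05%

T = 117/365 years.
CIP forward (AUD per PLN) = 0.32887 × 1.0297896/1.0165991 = 0.33313713.
Annualised premium = (F − S)/S × (1/T) = (0.33313713 − 0.32887)/0.32887 ÷ (117/365) = 4.05%.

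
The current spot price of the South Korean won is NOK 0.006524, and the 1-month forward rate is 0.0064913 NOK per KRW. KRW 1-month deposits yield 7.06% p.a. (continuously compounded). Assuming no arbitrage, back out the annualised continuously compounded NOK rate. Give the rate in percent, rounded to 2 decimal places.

T = 1/12 years.
By CIP, F/S equals the NOK-to-KRW growth ratio: 0.0064913/0.006524 = 0.9949877.
The KRW side grows by e^(0.0706×1/12) = 1.0059007.
Hence g_NOK = 1.0008588.
r = ln(1.0008588)/(1/12) = 0.010301 → 1.03%.

1.03%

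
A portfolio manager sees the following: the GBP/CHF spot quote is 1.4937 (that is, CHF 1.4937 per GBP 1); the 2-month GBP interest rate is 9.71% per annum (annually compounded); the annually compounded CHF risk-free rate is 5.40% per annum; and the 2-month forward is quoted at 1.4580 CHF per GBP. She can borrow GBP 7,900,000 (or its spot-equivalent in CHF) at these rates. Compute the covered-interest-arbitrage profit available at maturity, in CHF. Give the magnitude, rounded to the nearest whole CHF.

T = 2/12 years.
Route A — deposit GBP, sell forward: 7,900,000 × 1.0155649471 × 1.4580 = CHF 11,697,480.17.
Route B — convert at spot, deposit CHF: 7,900,000 × 1.4937 × 1.008803937 = CHF 11,904,118.48.
The quoted forward undervalues GBP, so borrow GBP, convert to CHF at spot, deposit the CHF at 5.40%, and buy GBP forward at 1.4580 to cover the loan.
Arbitrage profit = |11,697,480.17 − 11,904,118.48| = CHF 206,638.

CHF 206,638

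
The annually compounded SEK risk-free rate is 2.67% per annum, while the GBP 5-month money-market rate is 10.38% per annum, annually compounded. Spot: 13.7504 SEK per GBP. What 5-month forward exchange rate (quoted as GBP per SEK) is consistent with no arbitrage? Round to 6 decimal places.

0.074953

T = 5/12 years.
Growth of 1 SEK over T: (1 + 0.0267)^(5/12) = 1.0110396.
GBP accumulates by (1 + 0.1038)^(5/12) = 1.0420079.
So F = 13.7504 × 1.0110396 / 1.0420079 = 13.34174 (SEK/GBP).
Invert for GBP per SEK: 1 / 13.34174 = 0.074953.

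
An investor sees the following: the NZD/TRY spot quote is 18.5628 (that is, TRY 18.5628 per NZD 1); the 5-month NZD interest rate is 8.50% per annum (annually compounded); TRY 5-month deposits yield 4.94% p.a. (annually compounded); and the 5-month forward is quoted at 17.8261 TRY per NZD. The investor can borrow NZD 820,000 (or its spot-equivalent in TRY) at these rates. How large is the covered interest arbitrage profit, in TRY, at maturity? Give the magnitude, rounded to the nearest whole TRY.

T = 5/12 years.
Invest the NZD and cover forward: 820,000 × 1.0345759796 × 17.8261 = TRY 15,122,812.99.
Convert at spot and invest in TRY: 820,000 × 18.5628 × 1.0202942558 = TRY 15,530,404.93.
The quoted forward undervalues NZD, so borrow NZD, convert to TRY at spot, deposit the TRY at 4.94%, and buy NZD forward at 17.8261 to cover the loan.
Profit = 15,530,404.93 − 15,122,812.99 = TRY 407,592.

TRY 407,592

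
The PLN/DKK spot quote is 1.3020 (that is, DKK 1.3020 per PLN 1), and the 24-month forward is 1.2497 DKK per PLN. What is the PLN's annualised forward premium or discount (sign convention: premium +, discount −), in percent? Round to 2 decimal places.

T = 2 years.
Period premium: (1.2497 − 1.302)/1.302 = -0.0401690.
×(1/T) gives -2.01% p.a.

-2.01%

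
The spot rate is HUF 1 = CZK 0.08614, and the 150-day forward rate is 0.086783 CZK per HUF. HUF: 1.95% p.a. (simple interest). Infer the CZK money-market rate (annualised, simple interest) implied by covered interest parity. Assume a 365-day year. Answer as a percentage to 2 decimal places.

T = 150/365 years.
CIP gives F = S · g_CZK/g_HUF, so g_CZK/g_HUF = 0.086783/0.08614 = 1.0074646.
HUF growth factor: 1 + 0.0195×150/365 = 1.0080137.
That pins the CZK growth at 1.0155381.
r = (1.0155381 − 1)/(150/365) = 0.037809 → 3.78%.

3.78%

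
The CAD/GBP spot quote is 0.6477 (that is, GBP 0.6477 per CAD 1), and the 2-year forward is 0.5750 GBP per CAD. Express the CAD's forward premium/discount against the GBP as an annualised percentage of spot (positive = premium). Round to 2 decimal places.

-5.61%

T = 2 years.
Period premium: (0.5750 − 0.6477)/0.6477 = -0.1122433.
Per annum: -0.1122433 / 2 = -0.056122 = -5.61%.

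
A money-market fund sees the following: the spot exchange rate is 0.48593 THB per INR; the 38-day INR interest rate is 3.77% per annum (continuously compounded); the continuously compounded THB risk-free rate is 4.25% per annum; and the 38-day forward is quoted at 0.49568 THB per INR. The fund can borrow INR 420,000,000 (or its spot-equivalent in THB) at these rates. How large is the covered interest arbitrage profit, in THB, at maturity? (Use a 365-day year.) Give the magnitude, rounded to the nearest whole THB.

THB 4,008,688

T = 38/365 years.
Keep in INR, deliver into the forward: 420,000,000·1.00393264414·0.49568 = THB 209,004,319.88.
Swap to THB now, deposit: 420,000,000·0.48593·1.00443446078 = THB 204,995,631.76.
The quoted forward overvalues INR, so borrow THB, buy INR at spot, deposit the INR at 3.77%, and sell the proceeds forward at 0.49568.
Profit = 209,004,319.88 − 204,995,631.76 = THB 4,008,688.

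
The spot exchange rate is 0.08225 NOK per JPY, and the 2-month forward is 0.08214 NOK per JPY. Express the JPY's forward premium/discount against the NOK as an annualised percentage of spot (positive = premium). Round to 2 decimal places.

-0.80%

T = 2/12 years.
JPY trades forward at -0.13374% vs spot over the period.
×(1/T) gives -0.80% p.a.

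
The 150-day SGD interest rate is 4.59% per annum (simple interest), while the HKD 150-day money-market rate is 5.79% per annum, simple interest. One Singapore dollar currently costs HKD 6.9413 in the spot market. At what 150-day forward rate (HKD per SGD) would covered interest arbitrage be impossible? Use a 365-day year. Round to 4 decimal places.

6.9749

T = 150/365 years.
HKD growth factor: 1 + 0.0579×150/365 = 1.0237945.
SGD accumulates by 1 + 0.0459×150/365 = 1.018863.
So F = 6.9413 × 1.0237945 / 1.018863 = 6.974897 (HKD/SGD).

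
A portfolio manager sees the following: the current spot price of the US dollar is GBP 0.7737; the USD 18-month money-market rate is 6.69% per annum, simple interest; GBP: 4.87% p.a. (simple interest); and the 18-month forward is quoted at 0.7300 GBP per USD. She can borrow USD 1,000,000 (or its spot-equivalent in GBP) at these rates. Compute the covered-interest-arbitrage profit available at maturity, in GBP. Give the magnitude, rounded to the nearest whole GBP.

GBP 26,963

T = 18/12 years.
Invest the USD and cover forward: 1,000,000 × 1.100350 × 0.7300 = GBP 803,255.50.
Convert at spot and invest in GBP: 1,000,000 × 0.7737 × 1.073050 = GBP 830,218.79.
The quoted forward undervalues USD, so borrow USD, convert to GBP at spot, deposit the GBP at 4.87%, and buy USD forward at 0.7300 to cover the loan.
The gap between the two covered legs is GBP 26,963.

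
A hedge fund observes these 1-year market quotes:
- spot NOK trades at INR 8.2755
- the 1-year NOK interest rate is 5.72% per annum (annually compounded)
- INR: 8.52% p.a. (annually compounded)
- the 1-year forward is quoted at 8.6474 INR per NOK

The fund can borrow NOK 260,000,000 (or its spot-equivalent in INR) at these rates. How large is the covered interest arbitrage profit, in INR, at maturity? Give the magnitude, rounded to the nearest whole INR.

T = 1 year.
Route A — deposit NOK, sell forward: 260,000,000 × 1.057200 × 8.6474 = INR 2,376,928,132.80.
Route B — convert at spot, deposit INR: 260,000,000 × 8.2755 × 1.085200 = INR 2,334,948,876.00.
The quoted forward overvalues NOK, so borrow INR, buy NOK at spot, deposit the NOK at 5.72%, and sell the proceeds forward at 8.6474.
The gap between the two covered legs is INR 41,979,257.

INR 41,979,257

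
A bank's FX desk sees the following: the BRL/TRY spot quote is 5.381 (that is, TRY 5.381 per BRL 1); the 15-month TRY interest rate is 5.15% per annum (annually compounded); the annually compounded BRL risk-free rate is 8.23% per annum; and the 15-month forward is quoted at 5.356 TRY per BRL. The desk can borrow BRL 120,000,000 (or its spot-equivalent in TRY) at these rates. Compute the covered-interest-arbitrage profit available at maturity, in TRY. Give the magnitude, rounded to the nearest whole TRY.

T = 15/12 years.
Keep in BRL, deliver into the forward: 120,000,000·1.10391230177·5.356 = TRY 709,506,514.59.
Swap to TRY now, deposit: 120,000,000·5.381·1.0647841954 = TRY 687,552,450.65.
The quoted forward overvalues BRL, so borrow TRY, buy BRL at spot, deposit the BRL at 8.23%, and sell the proceeds forward at 5.356.
Profit = 709,506,514.59 − 687,552,450.65 = TRY 21,954,064.

TRY 21,954,064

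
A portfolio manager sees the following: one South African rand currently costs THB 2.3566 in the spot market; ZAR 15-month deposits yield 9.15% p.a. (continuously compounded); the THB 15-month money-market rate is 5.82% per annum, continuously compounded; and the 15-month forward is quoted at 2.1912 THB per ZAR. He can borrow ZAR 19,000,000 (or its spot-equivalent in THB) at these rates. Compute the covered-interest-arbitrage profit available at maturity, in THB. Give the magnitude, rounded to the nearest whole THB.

T = 15/12 years.
Route A — deposit ZAR, sell forward: 19,000,000 × 1.1211724857 × 2.1912 = THB 46,677,549.86.
Route B — convert at spot, deposit THB: 19,000,000 × 2.3566 × 1.0754616379 = THB 48,154,225.02.
The quoted forward undervalues ZAR, so borrow ZAR, convert to THB at spot, deposit the THB at 5.82%, and buy ZAR forward at 2.1912 to cover the loan.
Arbitrage profit = |46,677,549.86 − 48,154,225.02| = THB 1,476,675.

THB 1,476,675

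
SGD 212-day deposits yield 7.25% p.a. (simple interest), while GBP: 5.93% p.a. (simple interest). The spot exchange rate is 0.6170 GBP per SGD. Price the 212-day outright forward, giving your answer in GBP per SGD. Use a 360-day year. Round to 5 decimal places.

0.61240

T = 212/360 years.
Growth of 1 GBP over T: 1 + 0.0593×212/360 = 1.0349211.
SGD accumulates by 1 + 0.0725×212/360 = 1.0426944.
So F = 0.617 × 1.0349211 / 1.0426944 = 0.6124003 (GBP/SGD).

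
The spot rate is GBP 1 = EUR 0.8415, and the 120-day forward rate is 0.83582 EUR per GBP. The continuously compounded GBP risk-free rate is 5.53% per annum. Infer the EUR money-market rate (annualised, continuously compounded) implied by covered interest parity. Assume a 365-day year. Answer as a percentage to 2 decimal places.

T = 120/365 years.
F/S = 0.83582/0.8415 = 0.9932501 = (growth of EUR) / (growth of GBP).
The GBP side grows by e^(0.0553×120/365) = 1.0183471.
Hence g_EUR = 1.0114734.
Take logs: ln 1.0114734 / (120/365) = 0.034700, so 3.47%.

3.47%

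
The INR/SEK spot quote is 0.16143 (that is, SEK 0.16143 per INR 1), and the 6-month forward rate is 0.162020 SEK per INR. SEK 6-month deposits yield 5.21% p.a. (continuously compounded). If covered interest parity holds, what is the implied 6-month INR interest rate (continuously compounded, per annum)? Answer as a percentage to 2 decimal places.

T = 6/12 years.
CIP gives F = S · g_SEK/g_INR, so g_SEK/g_INR = 0.16202/0.16143 = 1.0036548.
The SEK side grows by e^(0.0521×6/12) = 1.0263923.
So the INR growth factor = 1.0226547.
r = ln(1.0226547)/(6/12) = 0.044804 → 4.48%.

4.48%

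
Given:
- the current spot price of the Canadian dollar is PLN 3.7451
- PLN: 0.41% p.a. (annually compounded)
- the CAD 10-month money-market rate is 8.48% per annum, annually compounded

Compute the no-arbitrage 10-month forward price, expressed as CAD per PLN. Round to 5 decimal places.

0.28478

T = 10/12 years.
PLN accumulates by (1 + 0.0041)^(10/12) = 1.0034155.
CAD growth factor: (1 + 0.0848)^(10/12) = 1.070183.
So F = 3.7451 × 1.0034155 / 1.070183 = 3.511447 (PLN/CAD).
Invert for CAD per PLN: 1 / 3.511447 = 0.28478.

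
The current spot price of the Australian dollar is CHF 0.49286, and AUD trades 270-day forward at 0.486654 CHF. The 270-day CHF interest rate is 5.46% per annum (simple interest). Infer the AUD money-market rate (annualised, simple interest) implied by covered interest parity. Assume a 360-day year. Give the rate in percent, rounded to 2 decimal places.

T = 270/360 years.
By CIP, F/S equals the CHF-to-AUD growth ratio: 0.486654/0.49286 = 0.9874082.
CHF growth factor: 1 + 0.0546×270/360 = 1.040950.
That pins the AUD growth at 1.0542246.
(1.0542246 − 1)/T = 0.072299, i.e. 7.23%.

7.23%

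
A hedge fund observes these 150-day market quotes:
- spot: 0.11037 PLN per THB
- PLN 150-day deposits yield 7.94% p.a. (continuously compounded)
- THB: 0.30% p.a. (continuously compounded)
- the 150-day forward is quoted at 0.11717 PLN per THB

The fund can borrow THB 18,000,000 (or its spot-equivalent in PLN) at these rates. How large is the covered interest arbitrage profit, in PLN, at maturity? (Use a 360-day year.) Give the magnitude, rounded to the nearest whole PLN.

T = 150/360 years.
Invest the THB and cover forward: 18,000,000 × 1.001250782 × 0.11717 = PLN 2,111,697.97.
Convert at spot and invest in PLN: 18,000,000 × 0.11037 × 1.033636672 = PLN 2,053,484.63.
The quoted forward overvalues THB, so borrow PLN, buy THB at spot, deposit the THB at 0.30%, and sell the proceeds forward at 0.11717.
Arbitrage profit = |2,111,697.97 − 2,053,484.63| = PLN 58,213.

PLN 58,213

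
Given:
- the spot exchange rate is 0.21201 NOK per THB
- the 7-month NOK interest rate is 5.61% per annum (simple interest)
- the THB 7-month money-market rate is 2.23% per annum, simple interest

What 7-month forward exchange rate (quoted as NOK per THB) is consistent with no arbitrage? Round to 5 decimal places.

T = 7/12 years.
NOK growth factor: 1 + 0.0561×7/12 = 1.032725.
THB accumulates by 1 + 0.0223×7/12 = 1.0130083.
Forward (NOK per THB) = 0.21201 × 1.032725 / 1.0130083 = 0.2161365.

0.21614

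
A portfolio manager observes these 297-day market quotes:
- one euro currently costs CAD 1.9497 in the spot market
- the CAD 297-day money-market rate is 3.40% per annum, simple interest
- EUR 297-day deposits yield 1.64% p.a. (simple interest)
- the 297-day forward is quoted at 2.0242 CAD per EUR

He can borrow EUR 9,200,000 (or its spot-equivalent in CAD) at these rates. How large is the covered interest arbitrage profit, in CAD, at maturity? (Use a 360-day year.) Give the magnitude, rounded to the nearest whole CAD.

T = 297/360 years.
Invest the EUR and cover forward: 9,200,000 × 1.013530 × 2.0242 = CAD 18,874,604.32.
Convert at spot and invest in CAD: 9,200,000 × 1.9497 × 1.028050 = CAD 18,440,379.58.
The quoted forward overvalues EUR, so borrow CAD, buy EUR at spot, deposit the EUR at 1.64%, and sell the proceeds forward at 2.0242.
Arbitrage profit = |18,874,604.32 − 18,440,379.58| = CAD 434,225.

CAD 434,225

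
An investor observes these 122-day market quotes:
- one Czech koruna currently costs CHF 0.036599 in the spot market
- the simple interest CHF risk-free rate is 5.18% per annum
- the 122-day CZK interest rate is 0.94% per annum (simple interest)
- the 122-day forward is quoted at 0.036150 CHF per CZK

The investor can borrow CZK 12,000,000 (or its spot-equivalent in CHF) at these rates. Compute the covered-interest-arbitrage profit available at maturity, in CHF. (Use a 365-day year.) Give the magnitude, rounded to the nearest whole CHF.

CHF 11,629

T = 122/365 years.
Keep in CZK, deliver into the forward: 12,000,000·1.00314192·0.036150 = CHF 435,162.96.
Swap to CHF now, deposit: 12,000,000·0.036599·1.01731397 = CHF 446,792.09.
The quoted forward undervalues CZK, so borrow CZK, convert to CHF at spot, deposit the CHF at 5.18%, and buy CZK forward at 0.036150 to cover the loan.
Arbitrage profit = |435,162.96 − 446,792.09| = CHF 11,629.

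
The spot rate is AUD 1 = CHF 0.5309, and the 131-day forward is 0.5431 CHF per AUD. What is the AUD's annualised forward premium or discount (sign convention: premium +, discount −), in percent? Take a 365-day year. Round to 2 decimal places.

+6.40%

T = 131/365 years.
AUD trades forward at +2.29798% vs spot over the period.
×(1/T) gives 6.40% p.a.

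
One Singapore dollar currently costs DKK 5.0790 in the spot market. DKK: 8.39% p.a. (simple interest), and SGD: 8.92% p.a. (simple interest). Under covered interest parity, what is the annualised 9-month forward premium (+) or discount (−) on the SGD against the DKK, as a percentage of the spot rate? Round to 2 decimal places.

-0.50%

T = 9/12 years.
CIP forward (DKK per SGD) = 5.079 × 1.062925/1.066900 = 5.0600769.
Annualised premium = (F − S)/S × (1/T) = (5.0600769 − 5.079)/5.079 ÷ (9/12) = -0.50%.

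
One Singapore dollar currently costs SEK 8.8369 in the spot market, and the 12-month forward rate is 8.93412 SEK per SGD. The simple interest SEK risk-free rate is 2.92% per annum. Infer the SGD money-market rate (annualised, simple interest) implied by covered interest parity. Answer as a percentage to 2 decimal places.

1.80%

T = 1 year.
F/S = 8.93412/8.8369 = 1.0110016 = (growth of SEK) / (growth of SGD).
SEK growth factor: 1 + 0.0292×1 = 1.029200.
That pins the SGD growth at 1.0180004.
(1.0180004 − 1)/T = 0.018000, i.e. 1.80%.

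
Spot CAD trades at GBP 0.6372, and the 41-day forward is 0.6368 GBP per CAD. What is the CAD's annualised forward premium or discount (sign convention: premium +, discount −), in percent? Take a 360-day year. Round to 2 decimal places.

-0.55%

T = 41/360 years.
CAD trades forward at -0.06277% vs spot over the period.
Annualise by dividing by T: -0.0006277 / (41/360) = -0.005512 → -0.55%.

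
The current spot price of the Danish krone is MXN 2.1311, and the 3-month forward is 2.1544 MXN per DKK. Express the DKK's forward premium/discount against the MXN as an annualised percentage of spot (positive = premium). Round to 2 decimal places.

T = 3/12 years.
(F − S)/S = (2.1544 − 2.1311)/2.1311 = 0.0109333.
Annualise by dividing by T: 0.0109333 / (3/12) = 0.043733 → 4.37%.

+4.37%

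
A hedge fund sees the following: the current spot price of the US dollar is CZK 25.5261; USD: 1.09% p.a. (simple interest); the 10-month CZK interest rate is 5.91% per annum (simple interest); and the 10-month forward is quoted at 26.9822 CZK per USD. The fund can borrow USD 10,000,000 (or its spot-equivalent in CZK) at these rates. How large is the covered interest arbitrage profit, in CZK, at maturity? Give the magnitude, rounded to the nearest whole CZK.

CZK 4,440,279

T = 10/12 years.
Keep in USD, deliver into the forward: 10,000,000·1.00908333333·26.9822 = CZK 272,272,883.17.
Swap to CZK now, deposit: 10,000,000·25.5261·1.049250 = CZK 267,832,604.25.
The quoted forward overvalues USD, so borrow CZK, buy USD at spot, deposit the USD at 1.09%, and sell the proceeds forward at 26.9822.
Profit = 272,272,883.17 − 267,832,604.25 = CZK 4,440,279.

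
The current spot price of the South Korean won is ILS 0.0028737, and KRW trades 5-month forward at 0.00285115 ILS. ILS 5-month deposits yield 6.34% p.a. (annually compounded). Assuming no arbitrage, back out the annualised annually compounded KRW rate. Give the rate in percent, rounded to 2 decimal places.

8.37%

T = 5/12 years.
By CIP, F/S equals the ILS-to-KRW growth ratio: 0.00285115/0.0028737 = 0.9921530.
The ILS side grows by (1 + 0.0634)^(5/12) = 1.0259439.
That pins the KRW growth at 1.0340582.
Annualise: 1.0340582^(12/5) − 1 = 0.083697 = 8.37%.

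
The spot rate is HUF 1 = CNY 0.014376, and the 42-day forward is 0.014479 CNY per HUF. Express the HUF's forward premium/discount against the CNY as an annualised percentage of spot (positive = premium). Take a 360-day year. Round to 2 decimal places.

T = 42/360 years.
HUF trades forward at +0.71647% vs spot over the period.
Annualise by dividing by T: 0.0071647 / (42/360) = 0.061412 → 6.14%.

+6.14%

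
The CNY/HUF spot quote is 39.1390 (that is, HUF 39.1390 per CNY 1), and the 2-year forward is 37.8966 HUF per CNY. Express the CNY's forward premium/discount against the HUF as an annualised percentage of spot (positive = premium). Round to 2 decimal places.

-1.59%

T = 2 years.
(F − S)/S = (37.8966 − 39.139)/39.139 = -0.0317433.
Annualise by dividing by T: -0.0317433 / 2 = -0.015872 → -1.59%.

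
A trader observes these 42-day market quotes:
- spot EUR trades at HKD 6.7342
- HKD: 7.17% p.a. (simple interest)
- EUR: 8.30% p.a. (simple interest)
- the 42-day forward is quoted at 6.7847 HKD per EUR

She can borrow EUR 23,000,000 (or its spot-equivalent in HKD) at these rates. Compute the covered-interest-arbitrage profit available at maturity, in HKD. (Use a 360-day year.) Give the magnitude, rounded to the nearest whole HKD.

T = 42/360 years.
Route A — deposit EUR, sell forward: 23,000,000 × 1.00968333333 × 6.7847 = HKD 157,559,165.77.
Route B — convert at spot, deposit HKD: 23,000,000 × 6.7342 × 1.008365 = HKD 156,182,226.41.
The quoted forward overvalues EUR, so borrow HKD, buy EUR at spot, deposit the EUR at 8.30%, and sell the proceeds forward at 6.7847.
Arbitrage profit = |157,559,165.77 − 156,182,226.41| = HKD 1,376,939.

HKD 1,376,939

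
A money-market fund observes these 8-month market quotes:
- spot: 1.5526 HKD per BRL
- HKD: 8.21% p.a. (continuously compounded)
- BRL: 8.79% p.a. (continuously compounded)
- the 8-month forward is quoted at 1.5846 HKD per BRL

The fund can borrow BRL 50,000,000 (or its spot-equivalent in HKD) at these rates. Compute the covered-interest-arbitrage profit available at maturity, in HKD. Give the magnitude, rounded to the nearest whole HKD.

HKD 2,014,232

T = 8/12 years.
Keep in BRL, deliver into the forward: 50,000,000·1.0603510155·1.5846 = HKD 84,011,610.96.
Swap to HKD now, deposit: 50,000,000·1.5526·1.0562589081 = HKD 81,997,379.04.
The quoted forward overvalues BRL, so borrow HKD, buy BRL at spot, deposit the BRL at 8.79%, and sell the proceeds forward at 1.5846.
Arbitrage profit = |84,011,610.96 − 81,997,379.04| = HKD 2,014,232.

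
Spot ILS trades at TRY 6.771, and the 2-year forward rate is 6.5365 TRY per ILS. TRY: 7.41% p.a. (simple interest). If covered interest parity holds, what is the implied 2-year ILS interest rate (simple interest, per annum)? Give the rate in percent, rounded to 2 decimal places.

T = 2 years.
CIP gives F = S · g_TRY/g_ILS, so g_TRY/g_ILS = 6.5365/6.771 = 0.9653670.
The TRY side grows by 1 + 0.0741×2 = 1.148200.
Hence g_ILS = 1.1893922.
(1.1893922 − 1)/T = 0.094696, i.e. 9.47%.

9.47%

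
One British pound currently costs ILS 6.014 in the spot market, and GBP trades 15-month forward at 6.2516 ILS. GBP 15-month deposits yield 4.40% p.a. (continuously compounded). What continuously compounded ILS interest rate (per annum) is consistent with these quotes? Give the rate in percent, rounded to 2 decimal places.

7.50%

T = 15/12 years.
By CIP, F/S equals the ILS-to-GBP growth ratio: 6.2516/6.014 = 1.0395078.
The GBP side grows by e^(0.0440×15/12) = 1.0565406.
Hence g_ILS = 1.0982822.
r = ln(1.0982822)/(15/12) = 0.074998 → 7.50%.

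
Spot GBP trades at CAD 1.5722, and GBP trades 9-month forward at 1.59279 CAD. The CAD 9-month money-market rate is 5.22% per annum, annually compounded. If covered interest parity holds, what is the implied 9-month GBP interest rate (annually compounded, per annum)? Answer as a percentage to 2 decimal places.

3.41%

T = 9/12 years.
CIP gives F = S · g_CAD/g_GBP, so g_CAD/g_GBP = 1.59279/1.5722 = 1.0130963.
The CAD side grows by (1 + 0.0522)^(9/12) = 1.0388999.
That pins the GBP growth at 1.025470.
Annualise: 1.025470^(12/9) − 1 = 0.034103 = 3.41%.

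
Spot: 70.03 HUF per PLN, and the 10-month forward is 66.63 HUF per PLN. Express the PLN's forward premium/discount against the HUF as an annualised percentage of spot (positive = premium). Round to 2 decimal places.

T = 10/12 years.
(F − S)/S = (66.63 − 70.03)/70.03 = -0.0485506.
×(1/T) gives -5.83% p.a.

-5.83%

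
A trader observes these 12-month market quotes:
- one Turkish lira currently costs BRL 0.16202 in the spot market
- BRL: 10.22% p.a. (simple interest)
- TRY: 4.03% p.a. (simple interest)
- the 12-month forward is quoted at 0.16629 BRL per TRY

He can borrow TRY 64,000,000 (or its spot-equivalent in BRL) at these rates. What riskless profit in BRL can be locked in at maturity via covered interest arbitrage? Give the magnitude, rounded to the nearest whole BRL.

T = 1 year.
Route A — deposit TRY, sell forward: 64,000,000 × 1.040300 × 0.16629 = BRL 11,071,455.17.
Route B — convert at spot, deposit BRL: 64,000,000 × 0.16202 × 1.102200 = BRL 11,429,020.42.
The quoted forward undervalues TRY, so borrow TRY, convert to BRL at spot, deposit the BRL at 10.22%, and buy TRY forward at 0.16629 to cover the loan.
Arbitrage profit = |11,071,455.17 − 11,429,020.42| = BRL 357,565.

BRL 357,565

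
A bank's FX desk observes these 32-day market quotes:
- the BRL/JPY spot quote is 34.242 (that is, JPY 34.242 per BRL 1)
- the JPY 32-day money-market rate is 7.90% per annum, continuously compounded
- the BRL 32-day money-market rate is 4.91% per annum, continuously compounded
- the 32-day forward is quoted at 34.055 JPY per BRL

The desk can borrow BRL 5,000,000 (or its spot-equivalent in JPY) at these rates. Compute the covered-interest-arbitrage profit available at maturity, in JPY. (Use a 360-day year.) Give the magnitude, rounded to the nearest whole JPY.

JPY 1,396,726

T = 32/360 years.
Keep in BRL, deliver into the forward: 5,000,000·1.0043739825·34.055 = JPY 171,019,779.87.
Swap to JPY now, deposit: 5,000,000·34.242·1.00704693584 = JPY 172,416,505.89.
The quoted forward undervalues BRL, so borrow BRL, convert to JPY at spot, deposit the JPY at 7.90%, and buy BRL forward at 34.055 to cover the loan.
Profit = 172,416,505.89 − 171,019,779.87 = JPY 1,396,726.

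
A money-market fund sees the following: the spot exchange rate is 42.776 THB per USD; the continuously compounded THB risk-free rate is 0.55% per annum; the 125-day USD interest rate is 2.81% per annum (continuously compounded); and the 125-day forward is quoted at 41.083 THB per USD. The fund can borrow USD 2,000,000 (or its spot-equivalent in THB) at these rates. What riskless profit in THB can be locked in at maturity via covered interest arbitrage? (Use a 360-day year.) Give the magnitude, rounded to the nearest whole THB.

T = 125/360 years.
Keep in USD, deliver into the forward: 2,000,000·1.0098046986·41.083 = THB 82,971,612.87.
Swap to THB now, deposit: 2,000,000·42.776·1.0019115469 = THB 85,715,536.66.
The quoted forward undervalues USD, so borrow USD, convert to THB at spot, deposit the THB at 0.55%, and buy USD forward at 41.083 to cover the loan.
Profit = 85,715,536.66 − 82,971,612.87 = THB 2,743,924.

THB 2,743,924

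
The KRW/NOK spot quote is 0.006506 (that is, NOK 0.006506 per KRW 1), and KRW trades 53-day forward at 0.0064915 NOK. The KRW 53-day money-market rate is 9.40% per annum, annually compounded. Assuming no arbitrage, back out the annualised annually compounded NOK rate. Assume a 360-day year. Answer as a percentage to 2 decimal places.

T = 53/360 years.
CIP gives F = S · g_NOK/g_KRW, so g_NOK/g_KRW = 0.0064915/0.006506 = 0.9977713.
KRW growth factor: (1 + 0.0940)^(53/360) = 1.0133144.
So the NOK growth factor = 1.011056.
r = 1.011056^(360/53) − 1 = 0.077545 → 7.75%.

7.75%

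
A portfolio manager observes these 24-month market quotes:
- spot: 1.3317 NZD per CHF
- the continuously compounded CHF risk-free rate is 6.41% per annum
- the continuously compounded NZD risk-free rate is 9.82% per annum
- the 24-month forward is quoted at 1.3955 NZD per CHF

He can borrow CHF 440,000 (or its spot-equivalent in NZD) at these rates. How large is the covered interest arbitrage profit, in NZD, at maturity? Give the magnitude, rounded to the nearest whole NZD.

T = 2 years.
Keep in CHF, deliver into the forward: 440,000·1.13678034·1.3955 = NZD 698,005.86.
Swap to NZD now, deposit: 440,000·1.3317·1.21701361 = NZD 713,106.69.
The quoted forward undervalues CHF, so borrow CHF, convert to NZD at spot, deposit the NZD at 9.82%, and buy CHF forward at 1.3955 to cover the loan.
Arbitrage profit = |698,005.86 − 713,106.69| = NZD 15,101.

NZD 15,101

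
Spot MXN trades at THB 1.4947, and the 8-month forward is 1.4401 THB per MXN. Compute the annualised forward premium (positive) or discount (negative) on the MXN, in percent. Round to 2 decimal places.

-5.48%

T = 8/12 years.
Period premium: (1.4401 − 1.4947)/1.4947 = -0.0365291.
Per annum: -0.0365291 / (8/12) = -0.054794 = -5.48%.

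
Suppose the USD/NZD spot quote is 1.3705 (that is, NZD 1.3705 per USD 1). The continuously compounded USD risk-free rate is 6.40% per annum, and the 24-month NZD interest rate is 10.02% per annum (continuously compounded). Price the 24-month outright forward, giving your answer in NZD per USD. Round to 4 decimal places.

T = 2 years.
Growth of 1 NZD over T: e^(0.1002×2) = 1.2218914.
Growth of 1 USD over T: e^(0.0640×2) = 1.136553.
CIP: F = S · (grow NZD)/(grow USD) = 1.3705 × 1.2218914/1.136553 = 1.473404 NZD per USD.

1.4734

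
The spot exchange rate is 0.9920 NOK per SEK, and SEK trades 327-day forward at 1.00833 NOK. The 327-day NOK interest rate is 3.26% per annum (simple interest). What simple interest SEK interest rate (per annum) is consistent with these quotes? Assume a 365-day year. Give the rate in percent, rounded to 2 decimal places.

T = 327/365 years.
CIP gives F = S · g_NOK/g_SEK, so g_NOK/g_SEK = 1.00833/0.992 = 1.0164617.
NOK growth factor: 1 + 0.0326×327/365 = 1.029206.
That pins the SEK growth at 1.0125379.
(1.0125379 − 1)/T = 0.013995, i.e. 1.40%.

1.40%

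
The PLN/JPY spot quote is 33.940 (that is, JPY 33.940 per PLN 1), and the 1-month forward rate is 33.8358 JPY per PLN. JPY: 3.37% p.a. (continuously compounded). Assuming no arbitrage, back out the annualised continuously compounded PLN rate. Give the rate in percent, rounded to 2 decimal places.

T = 1/12 years.
F/S = 33.8358/33.94 = 0.9969299 = (growth of JPY) / (growth of PLN).
JPY growth factor: e^(0.0337×1/12) = 1.0028123.
That pins the PLN growth at 1.0059005.
Take logs: ln 1.0059005 / (1/12) = 0.070598, so 7.06%.

7.06%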